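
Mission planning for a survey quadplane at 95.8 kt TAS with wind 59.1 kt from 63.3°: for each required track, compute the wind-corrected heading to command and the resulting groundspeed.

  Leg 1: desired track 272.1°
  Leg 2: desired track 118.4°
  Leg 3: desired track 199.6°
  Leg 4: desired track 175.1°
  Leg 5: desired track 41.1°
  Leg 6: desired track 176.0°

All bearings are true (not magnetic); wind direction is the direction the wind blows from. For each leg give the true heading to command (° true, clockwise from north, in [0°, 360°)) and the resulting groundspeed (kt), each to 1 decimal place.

Leg 1: desired track 272.1°; wind correction +17.3° → command heading 289.4°, groundspeed 143.3 kt
Leg 2: desired track 118.4°; wind correction -30.4° → command heading 88.0°, groundspeed 48.8 kt
Leg 3: desired track 199.6°; wind correction -25.2° → command heading 174.4°, groundspeed 129.4 kt
Leg 4: desired track 175.1°; wind correction -34.9° → command heading 140.2°, groundspeed 100.5 kt
Leg 5: desired track 41.1°; wind correction +13.5° → command heading 54.6°, groundspeed 38.4 kt
Leg 6: desired track 176.0°; wind correction -34.7° → command heading 141.3°, groundspeed 101.6 kt

Leg 1: heading=289.4°, groundspeed=143.3 kt
Leg 2: heading=88.0°, groundspeed=48.8 kt
Leg 3: heading=174.4°, groundspeed=129.4 kt
Leg 4: heading=140.2°, groundspeed=100.5 kt
Leg 5: heading=54.6°, groundspeed=38.4 kt
Leg 6: heading=141.3°, groundspeed=101.6 kt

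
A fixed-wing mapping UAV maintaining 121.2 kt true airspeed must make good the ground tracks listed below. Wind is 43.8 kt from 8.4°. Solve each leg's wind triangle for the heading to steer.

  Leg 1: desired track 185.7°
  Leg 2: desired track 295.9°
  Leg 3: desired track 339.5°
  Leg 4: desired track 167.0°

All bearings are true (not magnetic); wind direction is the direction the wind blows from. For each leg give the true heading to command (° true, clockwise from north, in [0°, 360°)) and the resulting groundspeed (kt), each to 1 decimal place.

Leg 1: heading=184.7°, groundspeed=164.9 kt
Leg 2: heading=316.1°, groundspeed=100.6 kt
Leg 3: heading=349.6°, groundspeed=81.0 kt
Leg 4: heading=159.4°, groundspeed=160.9 kt

Leg 1: desired track 185.7°; wind correction -1.0° → command heading 184.7°, groundspeed 164.9 kt
Leg 2: desired track 295.9°; wind correction +20.2° → command heading 316.1°, groundspeed 100.6 kt
Leg 3: desired track 339.5°; wind correction +10.1° → command heading 349.6°, groundspeed 81.0 kt
Leg 4: desired track 167.0°; wind correction -7.6° → command heading 159.4°, groundspeed 160.9 kt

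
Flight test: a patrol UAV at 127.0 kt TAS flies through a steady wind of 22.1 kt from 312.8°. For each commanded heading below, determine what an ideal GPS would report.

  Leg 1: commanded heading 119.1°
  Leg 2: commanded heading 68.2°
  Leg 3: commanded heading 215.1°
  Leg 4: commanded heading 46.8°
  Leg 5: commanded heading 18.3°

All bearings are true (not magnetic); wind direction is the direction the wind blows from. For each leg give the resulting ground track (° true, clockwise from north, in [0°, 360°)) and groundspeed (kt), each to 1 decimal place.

Leg 1: track=121.1°, groundspeed=148.6 kt
Leg 2: track=76.5°, groundspeed=137.9 kt
Leg 3: track=205.5°, groundspeed=131.8 kt
Leg 4: track=56.5°, groundspeed=130.4 kt
Leg 5: track=28.0°, groundspeed=119.5 kt

Leg 1: heading 119.1°; drift +2.0° → track 121.1°, groundspeed 148.6 kt
Leg 2: heading 68.2°; drift +8.3° → track 76.5°, groundspeed 137.9 kt
Leg 3: heading 215.1°; drift -9.6° → track 205.5°, groundspeed 131.8 kt
Leg 4: heading 46.8°; drift +9.7° → track 56.5°, groundspeed 130.4 kt
Leg 5: heading 18.3°; drift +9.7° → track 28.0°, groundspeed 119.5 kt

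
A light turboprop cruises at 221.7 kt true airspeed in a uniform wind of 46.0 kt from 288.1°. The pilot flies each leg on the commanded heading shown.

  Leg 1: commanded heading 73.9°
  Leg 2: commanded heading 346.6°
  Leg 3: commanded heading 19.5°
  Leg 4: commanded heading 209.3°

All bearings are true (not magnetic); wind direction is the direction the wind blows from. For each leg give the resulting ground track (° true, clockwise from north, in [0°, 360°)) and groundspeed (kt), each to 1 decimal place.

Leg 1: heading 73.9°; drift +5.7° → track 79.6°, groundspeed 261.0 kt
Leg 2: heading 346.6°; drift +11.2° → track 357.8°, groundspeed 201.5 kt
Leg 3: heading 19.5°; drift +11.7° → track 31.2°, groundspeed 227.5 kt
Leg 4: heading 209.3°; drift -12.0° → track 197.3°, groundspeed 217.5 kt

Leg 1: track=79.6°, groundspeed=261.0 kt
Leg 2: track=357.8°, groundspeed=201.5 kt
Leg 3: track=31.2°, groundspeed=227.5 kt
Leg 4: track=197.3°, groundspeed=217.5 kt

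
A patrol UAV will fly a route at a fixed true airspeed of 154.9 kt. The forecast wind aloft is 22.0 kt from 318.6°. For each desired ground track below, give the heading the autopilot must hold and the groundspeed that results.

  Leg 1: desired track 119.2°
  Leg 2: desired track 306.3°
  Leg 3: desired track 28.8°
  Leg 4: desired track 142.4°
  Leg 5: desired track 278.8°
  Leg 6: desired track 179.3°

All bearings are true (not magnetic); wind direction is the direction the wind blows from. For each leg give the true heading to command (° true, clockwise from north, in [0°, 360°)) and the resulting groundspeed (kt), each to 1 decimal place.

Leg 1: desired track 119.2°; wind correction -2.7° → command heading 116.5°, groundspeed 175.5 kt
Leg 2: desired track 306.3°; wind correction +1.7° → command heading 308.0°, groundspeed 133.3 kt
Leg 3: desired track 28.8°; wind correction -7.7° → command heading 21.1°, groundspeed 146.1 kt
Leg 4: desired track 142.4°; wind correction +0.5° → command heading 142.9°, groundspeed 176.8 kt
Leg 5: desired track 278.8°; wind correction +5.2° → command heading 284.0°, groundspeed 137.4 kt
Leg 6: desired track 179.3°; wind correction +5.3° → command heading 184.6°, groundspeed 170.9 kt

Leg 1: heading=116.5°, groundspeed=175.5 kt
Leg 2: heading=308.0°, groundspeed=133.3 kt
Leg 3: heading=21.1°, groundspeed=146.1 kt
Leg 4: heading=142.9°, groundspeed=176.8 kt
Leg 5: heading=284.0°, groundspeed=137.4 kt
Leg 6: heading=184.6°, groundspeed=170.9 kt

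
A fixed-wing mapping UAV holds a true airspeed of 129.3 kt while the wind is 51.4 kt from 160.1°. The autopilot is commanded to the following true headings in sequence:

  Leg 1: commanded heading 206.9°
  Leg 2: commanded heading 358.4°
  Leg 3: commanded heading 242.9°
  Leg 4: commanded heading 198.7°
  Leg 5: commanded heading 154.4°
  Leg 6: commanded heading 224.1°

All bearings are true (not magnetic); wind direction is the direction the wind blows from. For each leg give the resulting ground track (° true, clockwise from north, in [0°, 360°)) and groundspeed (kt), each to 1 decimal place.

Leg 1: track=228.6°, groundspeed=101.3 kt
Leg 2: track=353.2°, groundspeed=178.8 kt
Leg 3: track=265.4°, groundspeed=133.0 kt
Leg 4: track=218.5°, groundspeed=94.7 kt
Leg 5: track=150.7°, groundspeed=78.3 kt
Leg 6: track=247.5°, groundspeed=116.3 kt

Leg 1: heading 206.9°; drift +21.7° → track 228.6°, groundspeed 101.3 kt
Leg 2: heading 358.4°; drift -5.2° → track 353.2°, groundspeed 178.8 kt
Leg 3: heading 242.9°; drift +22.5° → track 265.4°, groundspeed 133.0 kt
Leg 4: heading 198.7°; drift +19.8° → track 218.5°, groundspeed 94.7 kt
Leg 5: heading 154.4°; drift -3.7° → track 150.7°, groundspeed 78.3 kt
Leg 6: heading 224.1°; drift +23.4° → track 247.5°, groundspeed 116.3 kt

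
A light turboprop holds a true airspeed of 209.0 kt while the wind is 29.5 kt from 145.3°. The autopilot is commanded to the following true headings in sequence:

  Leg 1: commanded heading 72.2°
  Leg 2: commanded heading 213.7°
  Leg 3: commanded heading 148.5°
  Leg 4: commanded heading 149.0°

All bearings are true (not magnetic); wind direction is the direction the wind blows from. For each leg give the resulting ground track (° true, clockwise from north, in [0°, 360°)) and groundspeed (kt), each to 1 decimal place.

Leg 1: heading 72.2°; drift -8.0° → track 64.2°, groundspeed 202.4 kt
Leg 2: heading 213.7°; drift +7.9° → track 221.6°, groundspeed 200.0 kt
Leg 3: heading 148.5°; drift +0.5° → track 149.0°, groundspeed 179.6 kt
Leg 4: heading 149.0°; drift +0.6° → track 149.6°, groundspeed 179.6 kt

Leg 1: track=64.2°, groundspeed=202.4 kt
Leg 2: track=221.6°, groundspeed=200.0 kt
Leg 3: track=149.0°, groundspeed=179.6 kt
Leg 4: track=149.6°, groundspeed=179.6 kt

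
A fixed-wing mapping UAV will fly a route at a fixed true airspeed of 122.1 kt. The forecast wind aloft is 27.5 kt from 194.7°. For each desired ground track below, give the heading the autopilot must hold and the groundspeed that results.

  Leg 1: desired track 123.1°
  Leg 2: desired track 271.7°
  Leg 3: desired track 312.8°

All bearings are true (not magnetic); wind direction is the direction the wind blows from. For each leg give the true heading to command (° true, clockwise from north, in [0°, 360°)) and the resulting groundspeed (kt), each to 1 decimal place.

Leg 1: desired track 123.1°; wind correction +12.3° → command heading 135.4°, groundspeed 110.6 kt
Leg 2: desired track 271.7°; wind correction -12.7° → command heading 259.0°, groundspeed 112.9 kt
Leg 3: desired track 312.8°; wind correction -11.5° → command heading 301.3°, groundspeed 132.6 kt

Leg 1: heading=135.4°, groundspeed=110.6 kt
Leg 2: heading=259.0°, groundspeed=112.9 kt
Leg 3: heading=301.3°, groundspeed=132.6 kt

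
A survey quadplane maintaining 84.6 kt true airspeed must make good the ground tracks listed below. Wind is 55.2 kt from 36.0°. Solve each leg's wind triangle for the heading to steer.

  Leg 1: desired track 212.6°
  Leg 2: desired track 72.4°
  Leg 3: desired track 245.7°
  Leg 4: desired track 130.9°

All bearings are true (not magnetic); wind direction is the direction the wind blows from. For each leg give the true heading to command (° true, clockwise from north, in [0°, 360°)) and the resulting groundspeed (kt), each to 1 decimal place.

Leg 1: desired track 212.6°; wind correction -2.2° → command heading 210.4°, groundspeed 139.6 kt
Leg 2: desired track 72.4°; wind correction -22.8° → command heading 49.6°, groundspeed 33.6 kt
Leg 3: desired track 245.7°; wind correction +18.9° → command heading 264.6°, groundspeed 128.0 kt
Leg 4: desired track 130.9°; wind correction -40.5° → command heading 90.4°, groundspeed 69.0 kt

Leg 1: heading=210.4°, groundspeed=139.6 kt
Leg 2: heading=49.6°, groundspeed=33.6 kt
Leg 3: heading=264.6°, groundspeed=128.0 kt
Leg 4: heading=90.4°, groundspeed=69.0 kt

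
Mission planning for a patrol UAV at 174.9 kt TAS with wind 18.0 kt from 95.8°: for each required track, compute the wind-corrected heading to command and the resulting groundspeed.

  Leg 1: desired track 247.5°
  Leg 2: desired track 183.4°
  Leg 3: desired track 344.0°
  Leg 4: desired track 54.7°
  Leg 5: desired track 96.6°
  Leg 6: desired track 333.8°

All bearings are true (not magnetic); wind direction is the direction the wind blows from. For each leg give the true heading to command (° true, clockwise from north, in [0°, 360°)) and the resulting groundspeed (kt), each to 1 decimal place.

Leg 1: heading=244.7°, groundspeed=190.5 kt
Leg 2: heading=177.5°, groundspeed=173.2 kt
Leg 3: heading=349.5°, groundspeed=180.8 kt
Leg 4: heading=58.6°, groundspeed=160.9 kt
Leg 5: heading=96.5°, groundspeed=156.9 kt
Leg 6: heading=338.8°, groundspeed=183.8 kt

Leg 1: desired track 247.5°; wind correction -2.8° → command heading 244.7°, groundspeed 190.5 kt
Leg 2: desired track 183.4°; wind correction -5.9° → command heading 177.5°, groundspeed 173.2 kt
Leg 3: desired track 344.0°; wind correction +5.5° → command heading 349.5°, groundspeed 180.8 kt
Leg 4: desired track 54.7°; wind correction +3.9° → command heading 58.6°, groundspeed 160.9 kt
Leg 5: desired track 96.6°; wind correction -0.1° → command heading 96.5°, groundspeed 156.9 kt
Leg 6: desired track 333.8°; wind correction +5.0° → command heading 338.8°, groundspeed 183.8 kt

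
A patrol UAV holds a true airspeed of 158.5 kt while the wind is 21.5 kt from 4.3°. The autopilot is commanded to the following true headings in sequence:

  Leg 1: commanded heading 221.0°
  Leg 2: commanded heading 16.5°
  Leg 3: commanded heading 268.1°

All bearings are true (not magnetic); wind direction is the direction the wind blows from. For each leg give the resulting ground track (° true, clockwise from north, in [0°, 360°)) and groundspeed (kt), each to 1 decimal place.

Leg 1: heading 221.0°; drift -4.2° → track 216.8°, groundspeed 176.2 kt
Leg 2: heading 16.5°; drift +1.9° → track 18.4°, groundspeed 137.6 kt
Leg 3: heading 268.1°; drift -7.6° → track 260.5°, groundspeed 162.2 kt

Leg 1: track=216.8°, groundspeed=176.2 kt
Leg 2: track=18.4°, groundspeed=137.6 kt
Leg 3: track=260.5°, groundspeed=162.2 kt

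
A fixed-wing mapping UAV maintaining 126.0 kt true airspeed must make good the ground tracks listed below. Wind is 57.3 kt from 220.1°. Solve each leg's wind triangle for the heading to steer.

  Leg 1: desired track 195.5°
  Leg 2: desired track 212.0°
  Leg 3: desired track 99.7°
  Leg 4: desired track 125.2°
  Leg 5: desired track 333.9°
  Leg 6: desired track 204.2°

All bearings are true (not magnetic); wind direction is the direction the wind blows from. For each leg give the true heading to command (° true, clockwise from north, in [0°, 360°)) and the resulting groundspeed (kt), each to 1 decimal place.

Leg 1: desired track 195.5°; wind correction +10.9° → command heading 206.4°, groundspeed 71.6 kt
Leg 2: desired track 212.0°; wind correction +3.7° → command heading 215.7°, groundspeed 69.0 kt
Leg 3: desired track 99.7°; wind correction +23.1° → command heading 122.8°, groundspeed 144.9 kt
Leg 4: desired track 125.2°; wind correction +26.9° → command heading 152.1°, groundspeed 117.2 kt
Leg 5: desired track 333.9°; wind correction -24.6° → command heading 309.3°, groundspeed 137.7 kt
Leg 6: desired track 204.2°; wind correction +7.2° → command heading 211.4°, groundspeed 69.9 kt

Leg 1: heading=206.4°, groundspeed=71.6 kt
Leg 2: heading=215.7°, groundspeed=69.0 kt
Leg 3: heading=122.8°, groundspeed=144.9 kt
Leg 4: heading=152.1°, groundspeed=117.2 kt
Leg 5: heading=309.3°, groundspeed=137.7 kt
Leg 6: heading=211.4°, groundspeed=69.9 kt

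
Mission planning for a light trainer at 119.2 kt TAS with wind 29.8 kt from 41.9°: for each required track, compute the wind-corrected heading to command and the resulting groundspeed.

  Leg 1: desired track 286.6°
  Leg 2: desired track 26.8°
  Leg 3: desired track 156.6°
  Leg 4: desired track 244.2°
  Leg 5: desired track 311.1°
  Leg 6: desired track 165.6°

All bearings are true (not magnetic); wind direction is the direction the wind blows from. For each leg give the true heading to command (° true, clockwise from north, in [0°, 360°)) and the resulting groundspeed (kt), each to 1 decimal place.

Leg 1: heading=299.7°, groundspeed=128.9 kt
Leg 2: heading=30.5°, groundspeed=90.2 kt
Leg 3: heading=143.5°, groundspeed=128.5 kt
Leg 4: heading=249.6°, groundspeed=146.2 kt
Leg 5: heading=325.6°, groundspeed=115.8 kt
Leg 6: heading=153.6°, groundspeed=133.1 kt

Leg 1: desired track 286.6°; wind correction +13.1° → command heading 299.7°, groundspeed 128.9 kt
Leg 2: desired track 26.8°; wind correction +3.7° → command heading 30.5°, groundspeed 90.2 kt
Leg 3: desired track 156.6°; wind correction -13.1° → command heading 143.5°, groundspeed 128.5 kt
Leg 4: desired track 244.2°; wind correction +5.4° → command heading 249.6°, groundspeed 146.2 kt
Leg 5: desired track 311.1°; wind correction +14.5° → command heading 325.6°, groundspeed 115.8 kt
Leg 6: desired track 165.6°; wind correction -12.0° → command heading 153.6°, groundspeed 133.1 kt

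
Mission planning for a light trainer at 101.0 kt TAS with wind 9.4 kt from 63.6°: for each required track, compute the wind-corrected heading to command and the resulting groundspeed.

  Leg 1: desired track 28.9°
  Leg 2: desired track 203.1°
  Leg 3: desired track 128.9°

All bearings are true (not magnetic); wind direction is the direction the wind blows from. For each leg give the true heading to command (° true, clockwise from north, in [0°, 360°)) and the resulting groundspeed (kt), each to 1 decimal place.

Leg 1: heading=31.9°, groundspeed=93.1 kt
Leg 2: heading=199.6°, groundspeed=108.0 kt
Leg 3: heading=124.0°, groundspeed=96.7 kt

Leg 1: desired track 28.9°; wind correction +3.0° → command heading 31.9°, groundspeed 93.1 kt
Leg 2: desired track 203.1°; wind correction -3.5° → command heading 199.6°, groundspeed 108.0 kt
Leg 3: desired track 128.9°; wind correction -4.9° → command heading 124.0°, groundspeed 96.7 kt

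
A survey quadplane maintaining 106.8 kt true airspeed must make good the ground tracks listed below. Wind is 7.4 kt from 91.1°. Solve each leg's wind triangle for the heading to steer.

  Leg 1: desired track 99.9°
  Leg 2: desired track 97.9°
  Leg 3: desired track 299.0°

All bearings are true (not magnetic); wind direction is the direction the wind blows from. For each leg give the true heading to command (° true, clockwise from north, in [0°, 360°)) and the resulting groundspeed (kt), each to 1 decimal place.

Leg 1: heading=99.3°, groundspeed=99.5 kt
Leg 2: heading=97.4°, groundspeed=99.4 kt
Leg 3: heading=300.9°, groundspeed=113.3 kt

Leg 1: desired track 99.9°; wind correction -0.6° → command heading 99.3°, groundspeed 99.5 kt
Leg 2: desired track 97.9°; wind correction -0.5° → command heading 97.4°, groundspeed 99.4 kt
Leg 3: desired track 299.0°; wind correction +1.9° → command heading 300.9°, groundspeed 113.3 kt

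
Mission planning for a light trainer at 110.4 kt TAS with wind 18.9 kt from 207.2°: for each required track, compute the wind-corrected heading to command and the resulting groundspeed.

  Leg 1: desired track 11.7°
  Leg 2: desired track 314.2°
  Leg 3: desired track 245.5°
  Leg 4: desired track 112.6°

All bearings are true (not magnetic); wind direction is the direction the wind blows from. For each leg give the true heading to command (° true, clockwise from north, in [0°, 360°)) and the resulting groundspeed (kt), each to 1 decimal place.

Leg 1: heading=9.1°, groundspeed=128.5 kt
Leg 2: heading=304.8°, groundspeed=114.4 kt
Leg 3: heading=239.4°, groundspeed=94.9 kt
Leg 4: heading=122.4°, groundspeed=110.3 kt

Leg 1: desired track 11.7°; wind correction -2.6° → command heading 9.1°, groundspeed 128.5 kt
Leg 2: desired track 314.2°; wind correction -9.4° → command heading 304.8°, groundspeed 114.4 kt
Leg 3: desired track 245.5°; wind correction -6.1° → command heading 239.4°, groundspeed 94.9 kt
Leg 4: desired track 112.6°; wind correction +9.8° → command heading 122.4°, groundspeed 110.3 kt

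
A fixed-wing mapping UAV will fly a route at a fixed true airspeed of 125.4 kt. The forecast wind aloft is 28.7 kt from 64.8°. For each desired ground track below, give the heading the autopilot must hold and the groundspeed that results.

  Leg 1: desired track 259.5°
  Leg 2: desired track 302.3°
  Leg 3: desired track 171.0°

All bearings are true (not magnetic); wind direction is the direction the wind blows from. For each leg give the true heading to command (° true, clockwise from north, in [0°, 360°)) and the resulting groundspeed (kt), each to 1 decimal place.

Leg 1: desired track 259.5°; wind correction +3.3° → command heading 262.8°, groundspeed 152.9 kt
Leg 2: desired track 302.3°; wind correction +11.1° → command heading 313.4°, groundspeed 138.5 kt
Leg 3: desired track 171.0°; wind correction -12.7° → command heading 158.3°, groundspeed 130.3 kt

Leg 1: heading=262.8°, groundspeed=152.9 kt
Leg 2: heading=313.4°, groundspeed=138.5 kt
Leg 3: heading=158.3°, groundspeed=130.3 kt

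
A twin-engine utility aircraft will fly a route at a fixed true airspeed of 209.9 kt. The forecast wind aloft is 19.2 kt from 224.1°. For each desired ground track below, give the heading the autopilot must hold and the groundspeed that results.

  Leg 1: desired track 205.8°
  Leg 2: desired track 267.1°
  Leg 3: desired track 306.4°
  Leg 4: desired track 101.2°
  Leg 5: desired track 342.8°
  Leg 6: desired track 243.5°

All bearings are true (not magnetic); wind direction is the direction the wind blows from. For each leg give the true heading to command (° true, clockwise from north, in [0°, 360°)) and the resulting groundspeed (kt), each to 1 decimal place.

Leg 1: heading=207.4°, groundspeed=191.6 kt
Leg 2: heading=263.5°, groundspeed=195.4 kt
Leg 3: heading=301.2°, groundspeed=206.5 kt
Leg 4: heading=105.6°, groundspeed=219.7 kt
Leg 5: heading=338.2°, groundspeed=218.4 kt
Leg 6: heading=241.8°, groundspeed=191.7 kt

Leg 1: desired track 205.8°; wind correction +1.6° → command heading 207.4°, groundspeed 191.6 kt
Leg 2: desired track 267.1°; wind correction -3.6° → command heading 263.5°, groundspeed 195.4 kt
Leg 3: desired track 306.4°; wind correction -5.2° → command heading 301.2°, groundspeed 206.5 kt
Leg 4: desired track 101.2°; wind correction +4.4° → command heading 105.6°, groundspeed 219.7 kt
Leg 5: desired track 342.8°; wind correction -4.6° → command heading 338.2°, groundspeed 218.4 kt
Leg 6: desired track 243.5°; wind correction -1.7° → command heading 241.8°, groundspeed 191.7 kt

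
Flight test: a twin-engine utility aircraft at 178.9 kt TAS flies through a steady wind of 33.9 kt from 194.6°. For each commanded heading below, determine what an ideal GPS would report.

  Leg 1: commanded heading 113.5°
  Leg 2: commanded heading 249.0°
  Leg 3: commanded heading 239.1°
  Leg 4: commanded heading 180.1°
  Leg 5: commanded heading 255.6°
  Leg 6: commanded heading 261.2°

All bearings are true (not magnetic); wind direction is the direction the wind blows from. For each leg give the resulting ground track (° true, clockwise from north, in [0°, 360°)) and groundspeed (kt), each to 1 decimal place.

Leg 1: track=102.6°, groundspeed=176.9 kt
Leg 2: track=258.8°, groundspeed=161.5 kt
Leg 3: track=247.8°, groundspeed=156.5 kt
Leg 4: track=176.8°, groundspeed=146.3 kt
Leg 5: track=265.9°, groundspeed=165.1 kt
Leg 6: track=271.9°, groundspeed=168.3 kt

Leg 1: heading 113.5°; drift -10.9° → track 102.6°, groundspeed 176.9 kt
Leg 2: heading 249.0°; drift +9.8° → track 258.8°, groundspeed 161.5 kt
Leg 3: heading 239.1°; drift +8.7° → track 247.8°, groundspeed 156.5 kt
Leg 4: heading 180.1°; drift -3.3° → track 176.8°, groundspeed 146.3 kt
Leg 5: heading 255.6°; drift +10.3° → track 265.9°, groundspeed 165.1 kt
Leg 6: heading 261.2°; drift +10.7° → track 271.9°, groundspeed 168.3 kt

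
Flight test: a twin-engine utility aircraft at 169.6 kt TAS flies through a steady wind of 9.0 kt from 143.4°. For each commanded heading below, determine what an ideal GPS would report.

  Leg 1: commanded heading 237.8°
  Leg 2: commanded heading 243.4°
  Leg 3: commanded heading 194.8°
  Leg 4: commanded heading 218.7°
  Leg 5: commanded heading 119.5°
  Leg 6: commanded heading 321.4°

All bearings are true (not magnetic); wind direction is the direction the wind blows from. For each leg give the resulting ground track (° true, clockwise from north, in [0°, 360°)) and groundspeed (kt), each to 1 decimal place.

Leg 1: heading 237.8°; drift +3.0° → track 240.8°, groundspeed 170.5 kt
Leg 2: heading 243.4°; drift +3.0° → track 246.4°, groundspeed 171.4 kt
Leg 3: heading 194.8°; drift +2.5° → track 197.3°, groundspeed 164.1 kt
Leg 4: heading 218.7°; drift +3.0° → track 221.7°, groundspeed 167.5 kt
Leg 5: heading 119.5°; drift -1.3° → track 118.2°, groundspeed 161.4 kt
Leg 6: heading 321.4°; drift +0.1° → track 321.5°, groundspeed 178.6 kt

Leg 1: track=240.8°, groundspeed=170.5 kt
Leg 2: track=246.4°, groundspeed=171.4 kt
Leg 3: track=197.3°, groundspeed=164.1 kt
Leg 4: track=221.7°, groundspeed=167.5 kt
Leg 5: track=118.2°, groundspeed=161.4 kt
Leg 6: track=321.5°, groundspeed=178.6 kt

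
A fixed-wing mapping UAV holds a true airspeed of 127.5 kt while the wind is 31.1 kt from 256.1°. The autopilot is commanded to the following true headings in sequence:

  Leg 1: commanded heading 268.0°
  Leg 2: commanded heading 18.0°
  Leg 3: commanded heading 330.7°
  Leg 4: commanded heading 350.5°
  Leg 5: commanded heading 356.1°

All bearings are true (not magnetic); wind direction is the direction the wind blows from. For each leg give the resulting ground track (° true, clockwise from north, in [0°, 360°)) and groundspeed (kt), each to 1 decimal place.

Leg 1: track=271.8°, groundspeed=97.3 kt
Leg 2: track=28.4°, groundspeed=146.3 kt
Leg 3: track=344.8°, groundspeed=123.0 kt
Leg 4: track=3.9°, groundspeed=133.5 kt
Leg 5: track=9.1°, groundspeed=136.4 kt

Leg 1: heading 268.0°; drift +3.8° → track 271.8°, groundspeed 97.3 kt
Leg 2: heading 18.0°; drift +10.4° → track 28.4°, groundspeed 146.3 kt
Leg 3: heading 330.7°; drift +14.1° → track 344.8°, groundspeed 123.0 kt
Leg 4: heading 350.5°; drift +13.4° → track 3.9°, groundspeed 133.5 kt
Leg 5: heading 356.1°; drift +13.0° → track 9.1°, groundspeed 136.4 kt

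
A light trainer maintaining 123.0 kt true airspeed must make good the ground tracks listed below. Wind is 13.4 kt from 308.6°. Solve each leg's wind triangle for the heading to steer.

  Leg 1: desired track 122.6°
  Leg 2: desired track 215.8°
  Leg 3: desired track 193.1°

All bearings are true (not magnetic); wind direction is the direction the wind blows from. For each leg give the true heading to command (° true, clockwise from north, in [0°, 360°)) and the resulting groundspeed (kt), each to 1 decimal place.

Leg 1: heading=121.9°, groundspeed=136.3 kt
Leg 2: heading=222.0°, groundspeed=122.9 kt
Leg 3: heading=198.7°, groundspeed=128.2 kt

Leg 1: desired track 122.6°; wind correction -0.7° → command heading 121.9°, groundspeed 136.3 kt
Leg 2: desired track 215.8°; wind correction +6.2° → command heading 222.0°, groundspeed 122.9 kt
Leg 3: desired track 193.1°; wind correction +5.6° → command heading 198.7°, groundspeed 128.2 kt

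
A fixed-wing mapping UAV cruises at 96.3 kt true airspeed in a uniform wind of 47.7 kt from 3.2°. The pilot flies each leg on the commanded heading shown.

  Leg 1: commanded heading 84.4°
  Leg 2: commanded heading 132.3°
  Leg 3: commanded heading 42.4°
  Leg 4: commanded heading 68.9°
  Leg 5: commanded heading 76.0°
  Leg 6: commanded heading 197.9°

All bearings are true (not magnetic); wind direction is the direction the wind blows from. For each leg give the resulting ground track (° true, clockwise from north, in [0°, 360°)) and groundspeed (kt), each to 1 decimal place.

Leg 1: track=112.3°, groundspeed=100.7 kt
Leg 2: track=148.6°, groundspeed=131.7 kt
Leg 3: track=69.3°, groundspeed=66.6 kt
Leg 4: track=98.5°, groundspeed=88.1 kt
Leg 5: track=105.0°, groundspeed=94.0 kt
Leg 6: track=193.0°, groundspeed=143.0 kt

Leg 1: heading 84.4°; drift +27.9° → track 112.3°, groundspeed 100.7 kt
Leg 2: heading 132.3°; drift +16.3° → track 148.6°, groundspeed 131.7 kt
Leg 3: heading 42.4°; drift +26.9° → track 69.3°, groundspeed 66.6 kt
Leg 4: heading 68.9°; drift +29.6° → track 98.5°, groundspeed 88.1 kt
Leg 5: heading 76.0°; drift +29.0° → track 105.0°, groundspeed 94.0 kt
Leg 6: heading 197.9°; drift -4.9° → track 193.0°, groundspeed 143.0 kt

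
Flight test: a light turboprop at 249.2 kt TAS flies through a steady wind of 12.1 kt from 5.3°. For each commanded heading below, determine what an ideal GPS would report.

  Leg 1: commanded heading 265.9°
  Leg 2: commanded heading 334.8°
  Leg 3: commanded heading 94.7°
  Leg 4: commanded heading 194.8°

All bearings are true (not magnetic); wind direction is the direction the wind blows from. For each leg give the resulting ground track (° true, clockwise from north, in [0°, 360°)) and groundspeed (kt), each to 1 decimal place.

Leg 1: heading 265.9°; drift -2.7° → track 263.2°, groundspeed 251.5 kt
Leg 2: heading 334.8°; drift -1.5° → track 333.3°, groundspeed 238.9 kt
Leg 3: heading 94.7°; drift +2.8° → track 97.5°, groundspeed 249.4 kt
Leg 4: heading 194.8°; drift -0.4° → track 194.4°, groundspeed 261.1 kt

Leg 1: track=263.2°, groundspeed=251.5 kt
Leg 2: track=333.3°, groundspeed=238.9 kt
Leg 3: track=97.5°, groundspeed=249.4 kt
Leg 4: track=194.4°, groundspeed=261.1 kt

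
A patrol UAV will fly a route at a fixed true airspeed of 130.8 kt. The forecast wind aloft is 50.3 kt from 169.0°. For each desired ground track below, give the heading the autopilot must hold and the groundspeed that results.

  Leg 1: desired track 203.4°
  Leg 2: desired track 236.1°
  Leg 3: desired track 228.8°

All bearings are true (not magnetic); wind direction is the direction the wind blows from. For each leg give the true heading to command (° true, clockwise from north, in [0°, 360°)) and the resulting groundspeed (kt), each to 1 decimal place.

Leg 1: heading=190.9°, groundspeed=86.2 kt
Leg 2: heading=215.4°, groundspeed=102.7 kt
Leg 3: heading=209.4°, groundspeed=98.1 kt

Leg 1: desired track 203.4°; wind correction -12.5° → command heading 190.9°, groundspeed 86.2 kt
Leg 2: desired track 236.1°; wind correction -20.7° → command heading 215.4°, groundspeed 102.7 kt
Leg 3: desired track 228.8°; wind correction -19.4° → command heading 209.4°, groundspeed 98.1 kt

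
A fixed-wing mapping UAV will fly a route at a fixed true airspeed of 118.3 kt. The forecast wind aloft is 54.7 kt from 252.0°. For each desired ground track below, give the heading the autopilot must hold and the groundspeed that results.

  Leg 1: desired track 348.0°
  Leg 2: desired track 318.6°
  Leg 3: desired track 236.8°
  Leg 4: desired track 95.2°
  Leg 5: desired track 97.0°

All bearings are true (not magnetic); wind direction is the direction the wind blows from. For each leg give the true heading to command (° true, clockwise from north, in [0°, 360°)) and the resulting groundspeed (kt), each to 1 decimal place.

Leg 1: desired track 348.0°; wind correction -27.4° → command heading 320.6°, groundspeed 110.8 kt
Leg 2: desired track 318.6°; wind correction -25.1° → command heading 293.5°, groundspeed 85.4 kt
Leg 3: desired track 236.8°; wind correction +7.0° → command heading 243.8°, groundspeed 64.6 kt
Leg 4: desired track 95.2°; wind correction +10.5° → command heading 105.7°, groundspeed 166.6 kt
Leg 5: desired track 97.0°; wind correction +11.3° → command heading 108.3°, groundspeed 165.6 kt

Leg 1: heading=320.6°, groundspeed=110.8 kt
Leg 2: heading=293.5°, groundspeed=85.4 kt
Leg 3: heading=243.8°, groundspeed=64.6 kt
Leg 4: heading=105.7°, groundspeed=166.6 kt
Leg 5: heading=108.3°, groundspeed=165.6 kt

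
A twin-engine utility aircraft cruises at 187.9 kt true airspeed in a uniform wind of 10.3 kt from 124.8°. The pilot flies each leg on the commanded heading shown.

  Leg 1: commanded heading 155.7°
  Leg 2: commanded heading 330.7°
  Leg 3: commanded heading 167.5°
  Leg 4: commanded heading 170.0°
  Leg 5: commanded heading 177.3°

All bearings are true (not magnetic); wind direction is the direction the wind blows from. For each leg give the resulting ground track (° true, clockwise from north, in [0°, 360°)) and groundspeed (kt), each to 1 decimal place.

Leg 1: heading 155.7°; drift +1.7° → track 157.4°, groundspeed 179.1 kt
Leg 2: heading 330.7°; drift -1.3° → track 329.4°, groundspeed 197.2 kt
Leg 3: heading 167.5°; drift +2.2° → track 169.7°, groundspeed 180.5 kt
Leg 4: heading 170.0°; drift +2.3° → track 172.3°, groundspeed 180.8 kt
Leg 5: heading 177.3°; drift +2.6° → track 179.9°, groundspeed 181.8 kt

Leg 1: track=157.4°, groundspeed=179.1 kt
Leg 2: track=329.4°, groundspeed=197.2 kt
Leg 3: track=169.7°, groundspeed=180.5 kt
Leg 4: track=172.3°, groundspeed=180.8 kt
Leg 5: track=179.9°, groundspeed=181.8 kt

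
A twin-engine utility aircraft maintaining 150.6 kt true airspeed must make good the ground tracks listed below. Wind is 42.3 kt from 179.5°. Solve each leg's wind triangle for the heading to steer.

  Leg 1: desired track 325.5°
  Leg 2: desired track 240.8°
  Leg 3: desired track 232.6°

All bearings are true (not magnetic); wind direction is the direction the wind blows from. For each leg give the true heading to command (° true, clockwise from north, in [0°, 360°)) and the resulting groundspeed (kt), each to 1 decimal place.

Leg 1: desired track 325.5°; wind correction -9.0° → command heading 316.5°, groundspeed 183.8 kt
Leg 2: desired track 240.8°; wind correction -14.3° → command heading 226.5°, groundspeed 125.6 kt
Leg 3: desired track 232.6°; wind correction -13.0° → command heading 219.6°, groundspeed 121.4 kt

Leg 1: heading=316.5°, groundspeed=183.8 kt
Leg 2: heading=226.5°, groundspeed=125.6 kt
Leg 3: heading=219.6°, groundspeed=121.4 kt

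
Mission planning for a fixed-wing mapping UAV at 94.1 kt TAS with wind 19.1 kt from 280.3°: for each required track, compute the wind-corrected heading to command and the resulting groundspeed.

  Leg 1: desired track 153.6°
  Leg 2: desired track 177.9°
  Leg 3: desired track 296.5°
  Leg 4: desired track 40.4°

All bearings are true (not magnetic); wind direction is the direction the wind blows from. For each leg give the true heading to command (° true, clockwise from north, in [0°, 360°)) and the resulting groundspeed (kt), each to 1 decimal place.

Leg 1: heading=163.0°, groundspeed=104.3 kt
Leg 2: heading=189.3°, groundspeed=96.3 kt
Leg 3: heading=293.3°, groundspeed=75.6 kt
Leg 4: heading=30.3°, groundspeed=102.2 kt

Leg 1: desired track 153.6°; wind correction +9.4° → command heading 163.0°, groundspeed 104.3 kt
Leg 2: desired track 177.9°; wind correction +11.4° → command heading 189.3°, groundspeed 96.3 kt
Leg 3: desired track 296.5°; wind correction -3.2° → command heading 293.3°, groundspeed 75.6 kt
Leg 4: desired track 40.4°; wind correction -10.1° → command heading 30.3°, groundspeed 102.2 kt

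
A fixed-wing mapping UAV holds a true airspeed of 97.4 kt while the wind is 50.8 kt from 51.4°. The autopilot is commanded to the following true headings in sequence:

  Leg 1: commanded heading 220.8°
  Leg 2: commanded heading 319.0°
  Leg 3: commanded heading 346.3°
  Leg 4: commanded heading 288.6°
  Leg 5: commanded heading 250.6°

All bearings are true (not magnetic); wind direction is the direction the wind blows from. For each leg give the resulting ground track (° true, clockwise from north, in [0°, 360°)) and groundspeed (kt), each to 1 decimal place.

Leg 1: track=224.4°, groundspeed=147.6 kt
Leg 2: track=292.0°, groundspeed=111.7 kt
Leg 3: track=315.1°, groundspeed=88.9 kt
Leg 4: track=269.7°, groundspeed=132.0 kt
Leg 5: track=244.0°, groundspeed=146.3 kt

Leg 1: heading 220.8°; drift +3.6° → track 224.4°, groundspeed 147.6 kt
Leg 2: heading 319.0°; drift -27.0° → track 292.0°, groundspeed 111.7 kt
Leg 3: heading 346.3°; drift -31.2° → track 315.1°, groundspeed 88.9 kt
Leg 4: heading 288.6°; drift -18.9° → track 269.7°, groundspeed 132.0 kt
Leg 5: heading 250.6°; drift -6.6° → track 244.0°, groundspeed 146.3 kt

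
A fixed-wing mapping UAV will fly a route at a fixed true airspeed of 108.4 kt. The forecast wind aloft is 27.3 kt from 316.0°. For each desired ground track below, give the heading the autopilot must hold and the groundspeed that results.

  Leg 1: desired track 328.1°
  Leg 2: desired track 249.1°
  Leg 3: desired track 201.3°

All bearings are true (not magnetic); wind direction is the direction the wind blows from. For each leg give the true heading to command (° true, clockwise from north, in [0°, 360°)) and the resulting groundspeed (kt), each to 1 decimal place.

Leg 1: desired track 328.1°; wind correction -3.0° → command heading 325.1°, groundspeed 81.6 kt
Leg 2: desired track 249.1°; wind correction +13.4° → command heading 262.5°, groundspeed 94.7 kt
Leg 3: desired track 201.3°; wind correction +13.2° → command heading 214.5°, groundspeed 116.9 kt

Leg 1: heading=325.1°, groundspeed=81.6 kt
Leg 2: heading=262.5°, groundspeed=94.7 kt
Leg 3: heading=214.5°, groundspeed=116.9 kt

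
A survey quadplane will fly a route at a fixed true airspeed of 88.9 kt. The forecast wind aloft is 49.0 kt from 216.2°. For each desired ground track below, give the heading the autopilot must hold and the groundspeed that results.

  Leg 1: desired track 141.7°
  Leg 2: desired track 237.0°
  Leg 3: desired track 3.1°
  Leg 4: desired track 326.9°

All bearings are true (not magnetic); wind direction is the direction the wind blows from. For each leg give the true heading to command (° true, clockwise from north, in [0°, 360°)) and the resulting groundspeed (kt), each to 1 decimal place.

Leg 1: desired track 141.7°; wind correction +32.1° → command heading 173.8°, groundspeed 62.2 kt
Leg 2: desired track 237.0°; wind correction -11.3° → command heading 225.7°, groundspeed 41.4 kt
Leg 3: desired track 3.1°; wind correction -17.5° → command heading 345.6°, groundspeed 125.8 kt
Leg 4: desired track 326.9°; wind correction -31.0° → command heading 295.9°, groundspeed 93.5 kt

Leg 1: heading=173.8°, groundspeed=62.2 kt
Leg 2: heading=225.7°, groundspeed=41.4 kt
Leg 3: heading=345.6°, groundspeed=125.8 kt
Leg 4: heading=295.9°, groundspeed=93.5 kt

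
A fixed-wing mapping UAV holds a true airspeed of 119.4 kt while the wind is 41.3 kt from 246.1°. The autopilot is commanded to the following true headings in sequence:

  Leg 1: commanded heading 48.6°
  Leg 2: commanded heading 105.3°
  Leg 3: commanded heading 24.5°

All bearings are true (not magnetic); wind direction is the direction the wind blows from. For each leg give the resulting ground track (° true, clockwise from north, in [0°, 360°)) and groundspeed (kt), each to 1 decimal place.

Leg 1: heading 48.6°; drift +4.5° → track 53.1°, groundspeed 159.3 kt
Leg 2: heading 105.3°; drift -9.8° → track 95.5°, groundspeed 153.6 kt
Leg 3: heading 24.5°; drift +10.3° → track 34.8°, groundspeed 152.8 kt

Leg 1: track=53.1°, groundspeed=159.3 kt
Leg 2: track=95.5°, groundspeed=153.6 kt
Leg 3: track=34.8°, groundspeed=152.8 kt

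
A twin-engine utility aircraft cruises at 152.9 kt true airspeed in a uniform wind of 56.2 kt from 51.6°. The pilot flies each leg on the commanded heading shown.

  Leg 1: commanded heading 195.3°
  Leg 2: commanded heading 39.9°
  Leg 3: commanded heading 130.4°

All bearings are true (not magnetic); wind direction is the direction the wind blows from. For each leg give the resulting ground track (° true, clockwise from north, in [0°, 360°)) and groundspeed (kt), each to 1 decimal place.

Leg 1: heading 195.3°; drift +9.5° → track 204.8°, groundspeed 201.0 kt
Leg 2: heading 39.9°; drift -6.6° → track 33.3°, groundspeed 98.5 kt
Leg 3: heading 130.4°; drift +21.2° → track 151.6°, groundspeed 152.3 kt

Leg 1: track=204.8°, groundspeed=201.0 kt
Leg 2: track=33.3°, groundspeed=98.5 kt
Leg 3: track=151.6°, groundspeed=152.3 kt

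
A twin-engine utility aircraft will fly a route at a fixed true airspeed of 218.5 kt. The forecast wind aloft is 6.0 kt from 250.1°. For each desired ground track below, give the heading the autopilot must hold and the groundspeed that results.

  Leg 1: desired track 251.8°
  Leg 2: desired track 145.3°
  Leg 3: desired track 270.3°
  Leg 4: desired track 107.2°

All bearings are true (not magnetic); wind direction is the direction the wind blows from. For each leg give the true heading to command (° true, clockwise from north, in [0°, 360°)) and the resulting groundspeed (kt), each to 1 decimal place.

Leg 1: heading=251.8°, groundspeed=212.5 kt
Leg 2: heading=146.8°, groundspeed=220.0 kt
Leg 3: heading=269.8°, groundspeed=212.9 kt
Leg 4: heading=108.1°, groundspeed=223.3 kt

Leg 1: desired track 251.8°; wind correction +0.0° → command heading 251.8°, groundspeed 212.5 kt
Leg 2: desired track 145.3°; wind correction +1.5° → command heading 146.8°, groundspeed 220.0 kt
Leg 3: desired track 270.3°; wind correction -0.5° → command heading 269.8°, groundspeed 212.9 kt
Leg 4: desired track 107.2°; wind correction +0.9° → command heading 108.1°, groundspeed 223.3 kt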